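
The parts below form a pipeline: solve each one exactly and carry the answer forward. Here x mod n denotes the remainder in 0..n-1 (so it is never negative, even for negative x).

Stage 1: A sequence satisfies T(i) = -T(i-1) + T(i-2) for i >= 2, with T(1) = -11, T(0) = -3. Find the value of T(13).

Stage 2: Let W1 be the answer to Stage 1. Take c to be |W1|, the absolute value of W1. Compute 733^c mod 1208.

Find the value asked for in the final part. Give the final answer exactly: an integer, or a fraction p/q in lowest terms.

Stage 1: T(2) = -1*(-11) + 1*(-3) = 8; iterating: T(2)=8, T(3)=-19, T(4)=27, T(5)=-46, T(6)=73, T(7)=-119, T(8)=192, T(9)=-311, T(10)=503, T(11)=-814, T(12)=1317, T(13)=-2131; answer -2131
Stage 2: W1 = -2131; c = 2131; squarings mod 1208: 733^1=733, 733^2=937, 733^4=961, 733^8=609, 733^16=25, 733^32=625, 733^64=441, 733^128=1201, 733^256=49, 733^512=1193, 733^1024=225, 733^2048=1097; 733^2131 = 733^1 * 733^2 * 733^16 * 733^64 * 733^2048 = 253 (mod 1208); answer 253

253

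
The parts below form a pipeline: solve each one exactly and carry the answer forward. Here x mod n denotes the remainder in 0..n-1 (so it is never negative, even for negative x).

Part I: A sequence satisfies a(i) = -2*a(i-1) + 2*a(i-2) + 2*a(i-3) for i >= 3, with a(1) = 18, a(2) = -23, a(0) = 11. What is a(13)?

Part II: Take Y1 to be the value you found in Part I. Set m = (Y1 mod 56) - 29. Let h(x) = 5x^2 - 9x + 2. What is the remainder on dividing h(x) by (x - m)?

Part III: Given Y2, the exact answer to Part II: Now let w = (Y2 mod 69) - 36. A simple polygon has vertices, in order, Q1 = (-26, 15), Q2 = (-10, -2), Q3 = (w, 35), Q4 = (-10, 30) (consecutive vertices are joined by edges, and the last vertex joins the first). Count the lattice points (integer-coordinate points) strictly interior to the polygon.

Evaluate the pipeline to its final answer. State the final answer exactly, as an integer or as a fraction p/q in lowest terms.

Part I: a(3) = -2*(-23) + 2*(18) + 2*(11) = 104; iterating: a(3)=104, a(4)=-218, a(5)=598, a(6)=-1424, a(7)=3608, a(8)=-8868, a(9)=22104, a(10)=-54728, a(11)=135928, a(12)=-337104, a(13)=836608; answer 836608
Part II: Y1 = 836608; m = -5; remainder = value at the root: 5*(-5)^2 - 9*(-5)^1 + 2 = (125) + (45) + (2) = 172; answer 172
Part III: Y2 = 172; w = -2; cross terms: (-26*-2 - -10*15)=202, (-10*35 - -2*-2)=-354, (-2*30 - -10*35)=290, (-10*15 - -26*30)=630; twice the area = |768| = 768; area = 384; boundary points = 1 + 1 + 1 + 1 = 4; strictly interior points = area - boundary/2 + 1 = 383; answer 383

383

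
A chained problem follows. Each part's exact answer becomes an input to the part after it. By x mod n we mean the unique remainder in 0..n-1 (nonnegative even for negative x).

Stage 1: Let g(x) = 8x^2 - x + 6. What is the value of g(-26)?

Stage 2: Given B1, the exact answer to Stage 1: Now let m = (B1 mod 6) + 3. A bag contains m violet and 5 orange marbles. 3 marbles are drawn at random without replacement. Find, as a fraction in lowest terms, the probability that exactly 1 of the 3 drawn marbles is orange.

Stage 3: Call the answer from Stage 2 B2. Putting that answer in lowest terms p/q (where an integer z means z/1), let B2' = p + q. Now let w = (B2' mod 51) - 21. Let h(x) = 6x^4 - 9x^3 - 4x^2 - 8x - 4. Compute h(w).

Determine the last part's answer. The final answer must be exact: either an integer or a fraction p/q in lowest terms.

17349

Stage 1: 8*(-26)^2 - 1*(-26)^1 + 6 = (5408) + (26) + (6) = 5440; answer 5440
Stage 2: B1 = 5440; m = 7; total draws C(12,3) = 220; favorable C(5,1)*C(7,2) = 105; P = 21/44; answer 21/44
Stage 3: B2 = 21/44; threaded value p + q = 65; w = -7; 6*(-7)^4 - 9*(-7)^3 - 4*(-7)^2 - 8*(-7)^1 - 4 = (14406) + (3087) + (-196) + (56) + (-4) = 17349; answer 17349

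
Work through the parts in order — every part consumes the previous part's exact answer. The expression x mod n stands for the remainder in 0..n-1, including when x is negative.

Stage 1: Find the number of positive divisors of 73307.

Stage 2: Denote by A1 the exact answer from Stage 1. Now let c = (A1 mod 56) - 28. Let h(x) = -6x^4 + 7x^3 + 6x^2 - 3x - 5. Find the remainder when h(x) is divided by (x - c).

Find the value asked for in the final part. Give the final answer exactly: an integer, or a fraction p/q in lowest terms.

Stage 1: 73307 = 13 * 5639; number of divisors = (1+1) * (1+1) = 4; answer 4
Stage 2: A1 = 4; c = -24; remainder = value at the root: -6*(-24)^4 + 7*(-24)^3 + 6*(-24)^2 - 3*(-24)^1 - 5 = (-1990656) + (-96768) + (3456) + (72) + (-5) = -2083901; answer -2083901

-2083901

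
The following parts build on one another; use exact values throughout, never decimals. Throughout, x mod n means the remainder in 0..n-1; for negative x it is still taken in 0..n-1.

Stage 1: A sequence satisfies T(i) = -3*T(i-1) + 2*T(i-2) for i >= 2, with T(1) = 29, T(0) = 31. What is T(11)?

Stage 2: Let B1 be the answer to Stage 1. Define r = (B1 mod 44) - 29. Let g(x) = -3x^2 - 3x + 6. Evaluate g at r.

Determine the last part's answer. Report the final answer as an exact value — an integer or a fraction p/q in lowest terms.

-162

Stage 1: T(2) = -3*(29) + 2*(31) = -25; iterating: T(2)=-25, T(3)=133, T(4)=-449, T(5)=1613, T(6)=-5737, T(7)=20437, T(8)=-72785, T(9)=259229, T(10)=-923257, T(11)=3288229; answer 3288229
Stage 2: B1 = 3288229; r = -8; -3*(-8)^2 - 3*(-8)^1 + 6 = (-192) + (24) + (6) = -162; answer -162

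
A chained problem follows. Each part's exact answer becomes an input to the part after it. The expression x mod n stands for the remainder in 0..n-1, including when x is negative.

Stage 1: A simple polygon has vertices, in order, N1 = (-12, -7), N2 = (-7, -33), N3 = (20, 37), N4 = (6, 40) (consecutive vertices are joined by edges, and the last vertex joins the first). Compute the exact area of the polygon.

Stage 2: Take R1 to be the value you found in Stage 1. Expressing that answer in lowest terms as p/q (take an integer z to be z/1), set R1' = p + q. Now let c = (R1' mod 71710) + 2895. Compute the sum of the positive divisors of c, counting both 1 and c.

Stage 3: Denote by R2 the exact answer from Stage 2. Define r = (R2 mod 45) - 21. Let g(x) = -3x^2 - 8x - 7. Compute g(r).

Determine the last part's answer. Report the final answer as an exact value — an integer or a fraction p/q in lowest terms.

Stage 1: cross terms: (-12*-33 - -7*-7)=347, (-7*37 - 20*-33)=401, (20*40 - 6*37)=578, (6*-7 - -12*40)=438; twice the area = |1764| = 1764; area = 882; answer 882
Stage 2: R1 = 882; threaded value p + q = 883; c = 3778; 3778 = 2 * 1889; sigma = (1 + 2) * (1 + 1889) = 3 * 1890 = 5670; answer 5670
Stage 3: R2 = 5670; r = -21; -3*(-21)^2 - 8*(-21)^1 - 7 = (-1323) + (168) + (-7) = -1162; answer -1162

-1162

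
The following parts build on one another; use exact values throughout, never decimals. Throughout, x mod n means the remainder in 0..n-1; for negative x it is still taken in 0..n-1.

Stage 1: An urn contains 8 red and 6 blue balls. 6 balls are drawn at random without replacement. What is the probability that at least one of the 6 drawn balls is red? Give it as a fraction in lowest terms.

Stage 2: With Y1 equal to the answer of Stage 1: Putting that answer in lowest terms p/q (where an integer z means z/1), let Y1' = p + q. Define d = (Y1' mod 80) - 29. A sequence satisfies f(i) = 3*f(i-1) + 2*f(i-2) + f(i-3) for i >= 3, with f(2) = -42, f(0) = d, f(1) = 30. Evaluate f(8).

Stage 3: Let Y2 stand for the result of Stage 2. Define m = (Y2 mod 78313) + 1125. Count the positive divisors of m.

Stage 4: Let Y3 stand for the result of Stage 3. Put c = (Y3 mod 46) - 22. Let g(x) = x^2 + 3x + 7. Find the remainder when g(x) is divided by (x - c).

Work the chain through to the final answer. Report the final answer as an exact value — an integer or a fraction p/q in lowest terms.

Stage 1: total draws C(14,6) = 3003; complement C(6,6) = 1; favorable 3003 - 1 = 3002; P = 3002/3003; answer 3002/3003
Stage 2: Y1 = 3002/3003; threaded value p + q = 6005; d = -24; f(3) = 3*(-42) + 2*(30) + 1*(-24) = -90; iterating: f(3)=-90, f(4)=-324, f(5)=-1194, f(6)=-4320, f(7)=-15672, f(8)=-56850; answer -56850
Stage 3: Y2 = -56850; m = 22588; 22588 = 2^2 * 5647; number of divisors = (2+1) * (1+1) = 6; answer 6
Stage 4: Y3 = 6; c = -16; remainder = value at the root: 1*(-16)^2 + 3*(-16)^1 + 7 = (256) + (-48) + (7) = 215; answer 215

215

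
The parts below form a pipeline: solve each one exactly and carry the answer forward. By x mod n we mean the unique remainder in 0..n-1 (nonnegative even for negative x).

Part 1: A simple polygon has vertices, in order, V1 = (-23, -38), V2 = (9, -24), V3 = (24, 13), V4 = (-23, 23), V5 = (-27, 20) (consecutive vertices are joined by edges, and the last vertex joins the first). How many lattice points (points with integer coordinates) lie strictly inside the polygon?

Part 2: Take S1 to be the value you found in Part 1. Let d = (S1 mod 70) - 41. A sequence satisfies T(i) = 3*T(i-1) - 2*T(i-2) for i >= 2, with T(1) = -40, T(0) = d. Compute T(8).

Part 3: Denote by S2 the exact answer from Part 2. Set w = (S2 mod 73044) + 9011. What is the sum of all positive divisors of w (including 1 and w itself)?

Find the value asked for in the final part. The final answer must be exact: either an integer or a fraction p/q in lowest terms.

85876

Part 1: cross terms: (-23*-24 - 9*-38)=894, (9*13 - 24*-24)=693, (24*23 - -23*13)=851, (-23*20 - -27*23)=161, (-27*-38 - -23*20)=1486; twice the area = |4085| = 4085; area = 4085/2; boundary points = 2 + 1 + 1 + 1 + 2 = 7; strictly interior points = area - boundary/2 + 1 = 2040; answer 2040
Part 2: S1 = 2040; d = -31; T(2) = 3*(-40) - 2*(-31) = -58; iterating: T(2)=-58, T(3)=-94, T(4)=-166, T(5)=-310, T(6)=-598, T(7)=-1174, T(8)=-2326; answer -2326
Part 3: S2 = -2326; w = 79729; 79729 = 13 * 6133; sigma = (1 + 13) * (1 + 6133) = 14 * 6134 = 85876; answer 85876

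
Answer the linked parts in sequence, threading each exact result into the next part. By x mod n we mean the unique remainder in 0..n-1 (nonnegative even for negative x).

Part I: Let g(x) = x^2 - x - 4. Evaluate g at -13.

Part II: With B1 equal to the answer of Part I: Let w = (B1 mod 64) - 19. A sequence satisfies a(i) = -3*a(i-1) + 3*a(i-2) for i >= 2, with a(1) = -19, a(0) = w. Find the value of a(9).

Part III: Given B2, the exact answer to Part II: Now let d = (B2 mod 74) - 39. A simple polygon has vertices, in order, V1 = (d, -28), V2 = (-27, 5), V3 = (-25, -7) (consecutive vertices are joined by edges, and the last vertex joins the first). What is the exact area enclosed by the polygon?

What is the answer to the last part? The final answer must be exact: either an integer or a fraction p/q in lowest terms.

Part I: 1*(-13)^2 - 1*(-13)^1 - 4 = (169) + (13) + (-4) = 178; answer 178
Part II: B1 = 178; w = 31; a(2) = -3*(-19) + 3*(31) = 150; iterating: a(2)=150, a(3)=-507, a(4)=1971, a(5)=-7434, a(6)=28215, a(7)=-106947, a(8)=405486, a(9)=-1537299; answer -1537299
Part III: B2 = -1537299; d = 12; cross terms: (12*5 - -27*-28)=-696, (-27*-7 - -25*5)=314, (-25*-28 - 12*-7)=784; twice the area = |402| = 402; area = 201; answer 201

201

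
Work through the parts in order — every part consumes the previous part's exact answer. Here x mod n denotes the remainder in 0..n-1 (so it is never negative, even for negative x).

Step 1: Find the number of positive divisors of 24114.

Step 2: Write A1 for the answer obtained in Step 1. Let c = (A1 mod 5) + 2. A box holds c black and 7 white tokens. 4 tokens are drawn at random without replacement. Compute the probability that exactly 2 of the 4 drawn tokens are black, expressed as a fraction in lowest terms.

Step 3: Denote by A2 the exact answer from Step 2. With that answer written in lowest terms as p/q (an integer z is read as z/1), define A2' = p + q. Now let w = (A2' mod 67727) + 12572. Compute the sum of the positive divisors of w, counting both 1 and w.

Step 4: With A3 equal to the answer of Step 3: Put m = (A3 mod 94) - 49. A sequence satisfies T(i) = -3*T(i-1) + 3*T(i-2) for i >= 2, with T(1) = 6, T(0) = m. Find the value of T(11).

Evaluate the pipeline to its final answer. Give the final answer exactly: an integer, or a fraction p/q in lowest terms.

Step 1: 24114 = 2 * 3 * 4019; number of divisors = (1+1) * (1+1) * (1+1) = 8; answer 8
Step 2: A1 = 8; c = 5; total draws C(12,4) = 495; favorable C(5,2)*C(7,2) = 210; P = 14/33; answer 14/33
Step 3: A2 = 14/33; threaded value p + q = 47; w = 12619; 12619 is prime, so its only divisors are 1 and 12619; sigma = 1 + 12619 = 12620; answer 12620
Step 4: A3 = 12620; m = -25; T(2) = -3*(6) + 3*(-25) = -93; iterating: T(2)=-93, T(3)=297, T(4)=-1170, T(5)=4401, T(6)=-16713, T(7)=63342, T(8)=-240165, T(9)=910521, T(10)=-3452058, T(11)=13087737; answer 13087737

13087737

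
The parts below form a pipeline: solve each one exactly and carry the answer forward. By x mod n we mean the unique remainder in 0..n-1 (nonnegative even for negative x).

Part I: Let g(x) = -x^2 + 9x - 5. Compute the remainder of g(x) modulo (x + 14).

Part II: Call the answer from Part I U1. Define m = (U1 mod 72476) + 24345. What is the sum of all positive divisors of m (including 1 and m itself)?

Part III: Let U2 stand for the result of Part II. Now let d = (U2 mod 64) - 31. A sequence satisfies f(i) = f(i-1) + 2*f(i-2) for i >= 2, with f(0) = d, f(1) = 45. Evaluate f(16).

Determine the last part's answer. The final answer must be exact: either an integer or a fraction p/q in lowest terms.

1179639

Part I: remainder = value at the root: -1*(-14)^2 + 9*(-14)^1 - 5 = (-196) + (-126) + (-5) = -327; answer -327
Part II: U1 = -327; m = 96494; 96494 = 2 * 48247; sigma = (1 + 2) * (1 + 48247) = 3 * 48248 = 144744; answer 144744
Part III: U2 = 144744; d = 9; f(2) = 1*(45) + 2*(9) = 63; iterating: f(2)=63, f(3)=153, f(4)=279, f(5)=585, f(6)=1143, f(7)=2313, f(8)=4599, f(9)=9225, f(10)=18423, f(11)=36873, f(12)=73719, f(13)=147465, f(14)=294903, f(15)=589833, f(16)=1179639; answer 1179639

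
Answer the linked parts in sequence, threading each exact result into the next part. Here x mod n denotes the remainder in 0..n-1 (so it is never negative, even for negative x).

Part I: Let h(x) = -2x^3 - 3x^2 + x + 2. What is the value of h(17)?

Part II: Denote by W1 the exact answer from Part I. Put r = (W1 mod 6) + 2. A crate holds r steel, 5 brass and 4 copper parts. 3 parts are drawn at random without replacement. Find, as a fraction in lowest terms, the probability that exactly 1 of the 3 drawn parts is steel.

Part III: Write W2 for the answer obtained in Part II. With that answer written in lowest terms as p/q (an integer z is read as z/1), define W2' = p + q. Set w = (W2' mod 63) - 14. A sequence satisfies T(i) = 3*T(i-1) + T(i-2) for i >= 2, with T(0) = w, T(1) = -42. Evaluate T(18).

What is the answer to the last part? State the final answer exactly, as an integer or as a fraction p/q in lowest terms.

Part I: -2*(17)^3 - 3*(17)^2 + 1*(17)^1 + 2 = (-9826) + (-867) + (17) + (2) = -10674; answer -10674
Part II: W1 = -10674; r = 2; total draws C(11,3) = 165; favorable C(2,1)*C(9,2) = 72; P = 24/55; answer 24/55
Part III: W2 = 24/55; threaded value p + q = 79; w = 2; T(2) = 3*(-42) + 1*(2) = -124; iterating: T(2)=-124, T(3)=-414, T(4)=-1366, T(5)=-4512, T(6)=-14902, T(7)=-49218, T(8)=-162556, T(9)=-536886, T(10)=-1773214, T(11)=-5856528, T(12)=-19342798, T(13)=-63884922, T(14)=-210997564, T(15)=-696877614, T(16)=-2301630406, T(17)=-7601768832, T(18)=-25106936902; answer -25106936902

-25106936902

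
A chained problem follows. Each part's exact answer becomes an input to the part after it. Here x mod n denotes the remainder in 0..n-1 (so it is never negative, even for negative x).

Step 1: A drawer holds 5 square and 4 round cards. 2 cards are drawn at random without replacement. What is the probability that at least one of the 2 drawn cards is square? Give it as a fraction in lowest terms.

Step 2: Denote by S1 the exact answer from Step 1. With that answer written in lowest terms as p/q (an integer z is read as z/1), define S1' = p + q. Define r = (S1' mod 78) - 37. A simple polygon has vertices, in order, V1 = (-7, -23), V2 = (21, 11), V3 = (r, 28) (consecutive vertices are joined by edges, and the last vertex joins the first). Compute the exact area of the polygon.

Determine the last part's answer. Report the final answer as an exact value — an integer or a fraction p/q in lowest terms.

Step 1: total draws C(9,2) = 36; complement C(4,2) = 6; favorable 36 - 6 = 30; P = 5/6; answer 5/6
Step 2: S1 = 5/6; threaded value p + q = 11; r = -26; cross terms: (-7*11 - 21*-23)=406, (21*28 - -26*11)=874, (-26*-23 - -7*28)=794; twice the area = |2074| = 2074; area = 1037; answer 1037

1037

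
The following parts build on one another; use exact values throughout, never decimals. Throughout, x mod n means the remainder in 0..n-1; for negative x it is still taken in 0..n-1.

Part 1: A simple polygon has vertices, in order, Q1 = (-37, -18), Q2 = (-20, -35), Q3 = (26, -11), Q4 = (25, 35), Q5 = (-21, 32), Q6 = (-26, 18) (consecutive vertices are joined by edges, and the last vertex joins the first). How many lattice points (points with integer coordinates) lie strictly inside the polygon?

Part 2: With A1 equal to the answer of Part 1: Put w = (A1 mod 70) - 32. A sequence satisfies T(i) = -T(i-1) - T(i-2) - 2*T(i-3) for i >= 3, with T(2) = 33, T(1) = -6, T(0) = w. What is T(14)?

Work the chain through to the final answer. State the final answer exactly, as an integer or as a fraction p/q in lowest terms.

453

Part 1: cross terms: (-37*-35 - -20*-18)=935, (-20*-11 - 26*-35)=1130, (26*35 - 25*-11)=1185, (25*32 - -21*35)=1535, (-21*18 - -26*32)=454, (-26*-18 - -37*18)=1134; twice the area = |6373| = 6373; area = 6373/2; boundary points = 17 + 2 + 1 + 1 + 1 + 1 = 23; strictly interior points = area - boundary/2 + 1 = 3176; answer 3176
Part 2: A1 = 3176; w = -6; T(3) = -1*(33) - 1*(-6) - 2*(-6) = -15; iterating: T(3)=-15, T(4)=-6, T(5)=-45, T(6)=81, T(7)=-24, T(8)=33, T(9)=-171, T(10)=186, T(11)=-81, T(12)=237, T(13)=-528, T(14)=453; answer 453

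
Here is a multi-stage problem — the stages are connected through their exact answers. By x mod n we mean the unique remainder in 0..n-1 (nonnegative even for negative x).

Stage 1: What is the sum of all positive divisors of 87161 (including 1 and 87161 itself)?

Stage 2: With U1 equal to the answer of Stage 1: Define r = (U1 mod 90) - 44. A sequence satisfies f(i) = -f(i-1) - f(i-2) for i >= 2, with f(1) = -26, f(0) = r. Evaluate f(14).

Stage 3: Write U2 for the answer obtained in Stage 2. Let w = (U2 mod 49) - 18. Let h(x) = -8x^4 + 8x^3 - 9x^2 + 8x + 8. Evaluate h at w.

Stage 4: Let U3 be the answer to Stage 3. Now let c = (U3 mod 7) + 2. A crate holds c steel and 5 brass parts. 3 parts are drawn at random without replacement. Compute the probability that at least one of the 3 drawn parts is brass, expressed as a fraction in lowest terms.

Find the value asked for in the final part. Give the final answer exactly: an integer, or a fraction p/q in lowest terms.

20/21

Stage 1: 87161 = 43 * 2027; sigma = (1 + 43) * (1 + 2027) = 44 * 2028 = 89232; answer 89232
Stage 2: U1 = 89232; r = -2; f(2) = -1*(-26) - 1*(-2) = 28; iterating: f(2)=28, f(3)=-2, f(4)=-26, f(5)=28, f(6)=-2, f(7)=-26, f(8)=28, f(9)=-2, f(10)=-26, f(11)=28, f(12)=-2, f(13)=-26, f(14)=28; answer 28
Stage 3: U2 = 28; w = 10; -8*(10)^4 + 8*(10)^3 - 9*(10)^2 + 8*(10)^1 + 8 = (-80000) + (8000) + (-900) + (80) + (8) = -72812; answer -72812
Stage 4: U3 = -72812; c = 4; total draws C(9,3) = 84; complement C(4,3) = 4; favorable 84 - 4 = 80; P = 20/21; answer 20/21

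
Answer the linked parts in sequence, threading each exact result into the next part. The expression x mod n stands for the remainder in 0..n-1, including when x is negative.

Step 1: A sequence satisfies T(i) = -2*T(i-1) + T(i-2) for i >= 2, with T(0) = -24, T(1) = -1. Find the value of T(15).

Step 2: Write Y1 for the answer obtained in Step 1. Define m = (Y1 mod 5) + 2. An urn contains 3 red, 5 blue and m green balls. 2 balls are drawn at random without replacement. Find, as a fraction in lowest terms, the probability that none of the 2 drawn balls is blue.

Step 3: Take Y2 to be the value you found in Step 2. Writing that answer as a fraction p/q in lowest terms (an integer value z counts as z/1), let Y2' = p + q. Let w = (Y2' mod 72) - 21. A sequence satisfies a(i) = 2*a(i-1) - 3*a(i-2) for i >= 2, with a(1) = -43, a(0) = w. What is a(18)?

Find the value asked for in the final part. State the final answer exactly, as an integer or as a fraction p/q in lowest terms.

Step 1: T(2) = -2*(-1) + 1*(-24) = -22; iterating: T(2)=-22, T(3)=43, T(4)=-108, T(5)=259, T(6)=-626, T(7)=1511, T(8)=-3648, T(9)=8807, T(10)=-21262, T(11)=51331, T(12)=-123924, T(13)=299179, T(14)=-722282, T(15)=1743743; answer 1743743
Step 2: Y1 = 1743743; m = 5; total draws C(13,2) = 78; favorable C(8,2) = 28; P = 14/39; answer 14/39
Step 3: Y2 = 14/39; threaded value p + q = 53; w = 32; a(2) = 2*(-43) - 3*(32) = -182; iterating: a(2)=-182, a(3)=-235, a(4)=76, a(5)=857, a(6)=1486, a(7)=401, a(8)=-3656, a(9)=-8515, a(10)=-6062, a(11)=13421, a(12)=45028, a(13)=49793, a(14)=-35498, a(15)=-220375, a(16)=-334256, a(17)=-7387, a(18)=987994; answer 987994

987994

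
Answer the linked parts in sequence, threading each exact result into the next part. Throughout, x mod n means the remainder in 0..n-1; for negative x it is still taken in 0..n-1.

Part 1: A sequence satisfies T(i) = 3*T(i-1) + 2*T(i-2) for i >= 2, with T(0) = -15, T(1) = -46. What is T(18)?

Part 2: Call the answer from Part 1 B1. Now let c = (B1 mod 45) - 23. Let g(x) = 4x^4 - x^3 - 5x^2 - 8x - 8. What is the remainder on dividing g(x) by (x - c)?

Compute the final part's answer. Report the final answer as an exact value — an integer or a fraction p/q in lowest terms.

16632

Part 1: T(2) = 3*(-46) + 2*(-15) = -168; iterating: T(2)=-168, T(3)=-596, T(4)=-2124, T(5)=-7564, T(6)=-26940, T(7)=-95948, T(8)=-341724, T(9)=-1217068, T(10)=-4334652, T(11)=-15438092, T(12)=-54983580, T(13)=-195826924, T(14)=-697447932, T(15)=-2483997644, T(16)=-8846888796, T(17)=-31508661676, T(18)=-112219762620; answer -112219762620
Part 2: B1 = -112219762620; c = -8; remainder = value at the root: 4*(-8)^4 - 1*(-8)^3 - 5*(-8)^2 - 8*(-8)^1 - 8 = (16384) + (512) + (-320) + (64) + (-8) = 16632; answer 16632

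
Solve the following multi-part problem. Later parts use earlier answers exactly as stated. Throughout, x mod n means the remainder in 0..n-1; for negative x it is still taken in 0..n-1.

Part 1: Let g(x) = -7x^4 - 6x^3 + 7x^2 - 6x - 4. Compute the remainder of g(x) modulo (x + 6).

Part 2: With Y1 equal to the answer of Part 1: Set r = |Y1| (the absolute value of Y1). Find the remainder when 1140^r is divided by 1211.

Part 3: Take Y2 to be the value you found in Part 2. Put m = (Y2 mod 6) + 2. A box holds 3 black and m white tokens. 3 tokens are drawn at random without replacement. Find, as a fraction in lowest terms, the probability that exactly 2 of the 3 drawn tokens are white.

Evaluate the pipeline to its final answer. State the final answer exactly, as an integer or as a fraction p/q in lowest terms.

15/28

Part 1: remainder = value at the root: -7*(-6)^4 - 6*(-6)^3 + 7*(-6)^2 - 6*(-6)^1 - 4 = (-9072) + (1296) + (252) + (36) + (-4) = -7492; answer -7492
Part 2: Y1 = -7492; r = 7492; squarings mod 1211: 1140^1=1140, 1140^2=197, 1140^4=57, 1140^8=827, 1140^16=925, 1140^32=659, 1140^64=743, 1140^128=1044, 1140^256=36, 1140^512=85, 1140^1024=1170, 1140^2048=470, 1140^4096=498; 1140^7492 = 1140^4 * 1140^64 * 1140^256 * 1140^1024 * 1140^2048 * 1140^4096 = 393 (mod 1211); answer 393
Part 3: Y2 = 393; m = 5; total draws C(8,3) = 56; favorable C(5,2)*C(3,1) = 30; P = 15/28; answer 15/28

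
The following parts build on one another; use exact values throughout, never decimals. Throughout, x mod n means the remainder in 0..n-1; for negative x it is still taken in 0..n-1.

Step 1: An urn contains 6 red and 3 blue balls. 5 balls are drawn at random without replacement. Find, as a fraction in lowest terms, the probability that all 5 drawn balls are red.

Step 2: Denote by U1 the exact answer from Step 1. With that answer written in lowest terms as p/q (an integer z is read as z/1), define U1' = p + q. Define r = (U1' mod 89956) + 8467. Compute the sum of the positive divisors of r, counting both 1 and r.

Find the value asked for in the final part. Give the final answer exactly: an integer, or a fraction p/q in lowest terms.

Step 1: total draws C(9,5) = 126; favorable C(6,5) = 6; P = 1/21; answer 1/21
Step 2: U1 = 1/21; threaded value p + q = 22; r = 8489; 8489 = 13 * 653; sigma = (1 + 13) * (1 + 653) = 14 * 654 = 9156; answer 9156

9156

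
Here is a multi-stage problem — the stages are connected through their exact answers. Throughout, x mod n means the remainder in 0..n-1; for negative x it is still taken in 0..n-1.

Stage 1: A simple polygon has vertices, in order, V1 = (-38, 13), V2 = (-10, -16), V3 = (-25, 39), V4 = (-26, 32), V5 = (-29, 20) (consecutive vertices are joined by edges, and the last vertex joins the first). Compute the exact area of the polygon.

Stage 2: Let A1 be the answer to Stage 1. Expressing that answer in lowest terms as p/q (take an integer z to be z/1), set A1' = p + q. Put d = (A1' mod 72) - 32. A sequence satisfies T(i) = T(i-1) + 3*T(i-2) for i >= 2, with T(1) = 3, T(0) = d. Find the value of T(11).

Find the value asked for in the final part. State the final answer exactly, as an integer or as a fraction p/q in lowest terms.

-37152

Stage 1: cross terms: (-38*-16 - -10*13)=738, (-10*39 - -25*-16)=-790, (-25*32 - -26*39)=214, (-26*20 - -29*32)=408, (-29*13 - -38*20)=383; twice the area = |953| = 953; area = 953/2; answer 953/2
Stage 2: A1 = 953/2; threaded value p + q = 955; d = -13; T(2) = 1*(3) + 3*(-13) = -36; iterating: T(2)=-36, T(3)=-27, T(4)=-135, T(5)=-216, T(6)=-621, T(7)=-1269, T(8)=-3132, T(9)=-6939, T(10)=-16335, T(11)=-37152; answer -37152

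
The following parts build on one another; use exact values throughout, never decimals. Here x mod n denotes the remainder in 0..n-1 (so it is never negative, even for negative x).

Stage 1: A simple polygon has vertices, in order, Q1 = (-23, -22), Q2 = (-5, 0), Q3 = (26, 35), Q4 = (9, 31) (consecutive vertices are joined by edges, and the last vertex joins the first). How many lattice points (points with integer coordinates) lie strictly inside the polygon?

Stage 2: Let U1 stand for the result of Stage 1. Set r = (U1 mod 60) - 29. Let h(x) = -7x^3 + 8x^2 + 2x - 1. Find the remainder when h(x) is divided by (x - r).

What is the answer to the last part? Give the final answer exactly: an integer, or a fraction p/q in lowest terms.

-181741

Stage 1: cross terms: (-23*0 - -5*-22)=-110, (-5*35 - 26*0)=-175, (26*31 - 9*35)=491, (9*-22 - -23*31)=515; twice the area = |721| = 721; area = 721/2; boundary points = 2 + 1 + 1 + 1 = 5; strictly interior points = area - boundary/2 + 1 = 359; answer 359
Stage 2: U1 = 359; r = 30; remainder = value at the root: -7*(30)^3 + 8*(30)^2 + 2*(30)^1 - 1 = (-189000) + (7200) + (60) + (-1) = -181741; answer -181741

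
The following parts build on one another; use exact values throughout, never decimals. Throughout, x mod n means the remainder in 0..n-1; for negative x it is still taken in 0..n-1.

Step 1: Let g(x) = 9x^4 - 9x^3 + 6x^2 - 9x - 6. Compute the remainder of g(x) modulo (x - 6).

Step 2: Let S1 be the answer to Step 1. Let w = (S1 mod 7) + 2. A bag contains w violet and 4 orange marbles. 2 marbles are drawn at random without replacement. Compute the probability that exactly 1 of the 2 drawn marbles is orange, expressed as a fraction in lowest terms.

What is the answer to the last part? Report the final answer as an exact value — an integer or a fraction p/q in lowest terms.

16/33

Step 1: remainder = value at the root: 9*(6)^4 - 9*(6)^3 + 6*(6)^2 - 9*(6)^1 - 6 = (11664) + (-1944) + (216) + (-54) + (-6) = 9876; answer 9876
Step 2: S1 = 9876; w = 8; total draws C(12,2) = 66; favorable C(4,1)*C(8,1) = 32; P = 16/33; answer 16/33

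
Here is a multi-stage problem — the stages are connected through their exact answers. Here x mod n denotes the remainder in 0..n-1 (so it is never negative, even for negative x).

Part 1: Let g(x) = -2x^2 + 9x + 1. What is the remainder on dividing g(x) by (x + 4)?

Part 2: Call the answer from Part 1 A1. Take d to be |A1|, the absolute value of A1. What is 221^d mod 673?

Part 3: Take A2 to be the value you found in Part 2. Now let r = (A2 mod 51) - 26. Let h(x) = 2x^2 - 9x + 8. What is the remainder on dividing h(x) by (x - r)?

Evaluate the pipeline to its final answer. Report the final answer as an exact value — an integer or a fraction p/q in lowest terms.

404

Part 1: remainder = value at the root: -2*(-4)^2 + 9*(-4)^1 + 1 = (-32) + (-36) + (1) = -67; answer -67
Part 2: A1 = -67; d = 67; squarings mod 673: 221^1=221, 221^2=385, 221^4=165, 221^8=305, 221^16=151, 221^32=592, 221^64=504; 221^67 = 221^1 * 221^2 * 221^64 = 626 (mod 673); answer 626
Part 3: A2 = 626; r = -12; remainder = value at the root: 2*(-12)^2 - 9*(-12)^1 + 8 = (288) + (108) + (8) = 404; answer 404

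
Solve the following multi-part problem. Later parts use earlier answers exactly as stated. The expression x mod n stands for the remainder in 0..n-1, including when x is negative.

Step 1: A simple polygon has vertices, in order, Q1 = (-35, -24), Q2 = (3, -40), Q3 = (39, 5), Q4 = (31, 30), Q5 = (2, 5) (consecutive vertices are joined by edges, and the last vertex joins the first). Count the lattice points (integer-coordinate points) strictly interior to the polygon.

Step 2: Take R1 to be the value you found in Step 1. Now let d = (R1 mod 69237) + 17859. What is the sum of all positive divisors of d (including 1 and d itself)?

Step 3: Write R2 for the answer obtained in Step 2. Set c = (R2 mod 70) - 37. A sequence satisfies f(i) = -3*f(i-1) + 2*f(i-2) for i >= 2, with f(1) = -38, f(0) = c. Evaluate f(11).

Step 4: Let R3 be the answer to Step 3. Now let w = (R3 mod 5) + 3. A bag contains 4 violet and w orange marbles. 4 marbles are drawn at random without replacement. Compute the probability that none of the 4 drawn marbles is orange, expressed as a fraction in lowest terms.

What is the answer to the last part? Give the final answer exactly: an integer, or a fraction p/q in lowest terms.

Step 1: cross terms: (-35*-40 - 3*-24)=1472, (3*5 - 39*-40)=1575, (39*30 - 31*5)=1015, (31*5 - 2*30)=95, (2*-24 - -35*5)=127; twice the area = |4284| = 4284; area = 2142; boundary points = 2 + 9 + 1 + 1 + 1 = 14; strictly interior points = area - boundary/2 + 1 = 2136; answer 2136
Step 2: R1 = 2136; d = 19995; 19995 = 3 * 5 * 31 * 43; sigma = (1 + 3) * (1 + 5) * (1 + 31) * (1 + 43) = 4 * 6 * 32 * 44 = 33792; answer 33792
Step 3: R2 = 33792; c = 15; f(2) = -3*(-38) + 2*(15) = 144; iterating: f(2)=144, f(3)=-508, f(4)=1812, f(5)=-6452, f(6)=22980, f(7)=-81844, f(8)=291492, f(9)=-1038164, f(10)=3697476, f(11)=-13168756; answer -13168756
Step 4: R3 = -13168756; w = 7; total draws C(11,4) = 330; favorable C(4,4) = 1; P = 1/330; answer 1/330

1/330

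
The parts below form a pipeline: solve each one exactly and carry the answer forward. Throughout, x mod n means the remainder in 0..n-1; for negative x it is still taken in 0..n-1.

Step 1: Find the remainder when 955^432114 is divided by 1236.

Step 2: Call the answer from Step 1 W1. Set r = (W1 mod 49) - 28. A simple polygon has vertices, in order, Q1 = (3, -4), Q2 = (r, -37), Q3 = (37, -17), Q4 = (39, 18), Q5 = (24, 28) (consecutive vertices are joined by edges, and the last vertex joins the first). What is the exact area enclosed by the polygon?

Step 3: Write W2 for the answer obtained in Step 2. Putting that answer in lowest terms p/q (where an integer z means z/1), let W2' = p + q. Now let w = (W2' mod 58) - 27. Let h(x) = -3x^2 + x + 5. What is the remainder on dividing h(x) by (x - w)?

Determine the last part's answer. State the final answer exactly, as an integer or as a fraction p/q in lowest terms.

Step 1: squarings mod 1236: 955^1=955, 955^2=1093, 955^4=673, 955^8=553, 955^16=517, 955^32=313, 955^64=325, 955^128=565, 955^256=337, 955^512=1093, 955^1024=673, 955^2048=553, 955^4096=517, 955^8192=313, 955^16384=325, 955^32768=565, 955^65536=337, 955^131072=1093, 955^262144=673; 955^432114 = 955^2 * 955^16 * 955^32 * 955^64 * 955^128 * 955^256 * 955^512 * 955^1024 * 955^4096 * 955^32768 * 955^131072 * 955^262144 = 409 (mod 1236); answer 409
Step 2: W1 = 409; r = -11; cross terms: (3*-37 - -11*-4)=-155, (-11*-17 - 37*-37)=1556, (37*18 - 39*-17)=1329, (39*28 - 24*18)=660, (24*-4 - 3*28)=-180; twice the area = |3210| = 3210; area = 1605; answer 1605
Step 3: W2 = 1605; threaded value p + q = 1606; w = 13; remainder = value at the root: -3*(13)^2 + 1*(13)^1 + 5 = (-507) + (13) + (5) = -489; answer -489

-489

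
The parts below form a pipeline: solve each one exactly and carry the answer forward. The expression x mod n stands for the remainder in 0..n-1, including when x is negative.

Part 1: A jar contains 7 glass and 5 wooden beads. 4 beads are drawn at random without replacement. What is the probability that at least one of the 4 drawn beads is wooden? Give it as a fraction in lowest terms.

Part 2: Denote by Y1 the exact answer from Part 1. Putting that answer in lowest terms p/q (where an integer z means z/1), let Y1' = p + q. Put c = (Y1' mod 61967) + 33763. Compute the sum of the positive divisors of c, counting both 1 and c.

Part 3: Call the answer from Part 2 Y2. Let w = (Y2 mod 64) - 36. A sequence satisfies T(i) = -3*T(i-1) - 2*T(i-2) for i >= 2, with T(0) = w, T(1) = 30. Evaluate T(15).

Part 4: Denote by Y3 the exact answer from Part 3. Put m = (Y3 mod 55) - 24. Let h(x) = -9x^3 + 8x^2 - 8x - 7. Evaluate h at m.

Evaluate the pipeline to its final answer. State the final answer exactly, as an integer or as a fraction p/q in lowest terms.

Part 1: total draws C(12,4) = 495; complement C(7,4) = 35; favorable 495 - 35 = 460; P = 92/99; answer 92/99
Part 2: Y1 = 92/99; threaded value p + q = 191; c = 33954; 33954 = 2 * 3 * 5659; sigma = (1 + 2) * (1 + 3) * (1 + 5659) = 3 * 4 * 5660 = 67920; answer 67920
Part 3: Y2 = 67920; w = -20; T(2) = -3*(30) - 2*(-20) = -50; iterating: T(2)=-50, T(3)=90, T(4)=-170, T(5)=330, T(6)=-650, T(7)=1290, T(8)=-2570, T(9)=5130, T(10)=-10250, T(11)=20490, T(12)=-40970, T(13)=81930, T(14)=-163850, T(15)=327690; answer 327690
Part 4: Y3 = 327690; m = -24; -9*(-24)^3 + 8*(-24)^2 - 8*(-24)^1 - 7 = (124416) + (4608) + (192) + (-7) = 129209; answer 129209

129209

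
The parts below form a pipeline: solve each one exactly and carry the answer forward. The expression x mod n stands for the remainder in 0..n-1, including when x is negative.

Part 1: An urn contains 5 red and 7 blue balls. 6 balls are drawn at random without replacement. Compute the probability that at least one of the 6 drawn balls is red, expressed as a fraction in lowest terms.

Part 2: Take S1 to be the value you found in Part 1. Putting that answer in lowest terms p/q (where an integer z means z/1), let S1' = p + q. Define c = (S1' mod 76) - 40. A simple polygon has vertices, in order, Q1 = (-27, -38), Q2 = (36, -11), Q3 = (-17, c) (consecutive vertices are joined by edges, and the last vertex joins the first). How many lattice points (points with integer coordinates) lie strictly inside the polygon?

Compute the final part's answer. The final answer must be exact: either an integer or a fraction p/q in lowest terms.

Part 1: total draws C(12,6) = 924; complement C(7,6) = 7; favorable 924 - 7 = 917; P = 131/132; answer 131/132
Part 2: S1 = 131/132; threaded value p + q = 263; c = -5; cross terms: (-27*-11 - 36*-38)=1665, (36*-5 - -17*-11)=-367, (-17*-38 - -27*-5)=511; twice the area = |1809| = 1809; area = 1809/2; boundary points = 9 + 1 + 1 = 11; strictly interior points = area - boundary/2 + 1 = 900; answer 900

900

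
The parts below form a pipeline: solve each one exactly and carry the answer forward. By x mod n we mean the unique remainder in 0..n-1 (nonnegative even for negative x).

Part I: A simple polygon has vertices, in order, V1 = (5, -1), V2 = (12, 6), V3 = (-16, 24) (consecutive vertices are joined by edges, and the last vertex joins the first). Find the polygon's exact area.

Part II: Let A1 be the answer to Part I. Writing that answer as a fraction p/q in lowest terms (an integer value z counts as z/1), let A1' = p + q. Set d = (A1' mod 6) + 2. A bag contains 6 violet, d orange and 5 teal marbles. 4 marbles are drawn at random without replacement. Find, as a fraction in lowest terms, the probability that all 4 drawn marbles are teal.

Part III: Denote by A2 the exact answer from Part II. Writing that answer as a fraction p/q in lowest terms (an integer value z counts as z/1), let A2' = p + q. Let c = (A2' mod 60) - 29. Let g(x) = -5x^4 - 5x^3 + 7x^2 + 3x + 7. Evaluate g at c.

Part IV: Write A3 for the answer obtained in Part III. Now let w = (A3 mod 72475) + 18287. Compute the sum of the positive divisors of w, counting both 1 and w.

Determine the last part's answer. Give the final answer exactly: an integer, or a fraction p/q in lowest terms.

Part I: cross terms: (5*6 - 12*-1)=42, (12*24 - -16*6)=384, (-16*-1 - 5*24)=-104; twice the area = |322| = 322; area = 161; answer 161
Part II: A1 = 161; threaded value p + q = 162; d = 2; total draws C(13,4) = 715; favorable C(5,4) = 5; P = 1/143; answer 1/143
Part III: A2 = 1/143; threaded value p + q = 144; c = -5; -5*(-5)^4 - 5*(-5)^3 + 7*(-5)^2 + 3*(-5)^1 + 7 = (-3125) + (625) + (175) + (-15) + (7) = -2333; answer -2333
Part IV: A3 = -2333; w = 88429; 88429 = 11 * 8039; sigma = (1 + 11) * (1 + 8039) = 12 * 8040 = 96480; answer 96480

96480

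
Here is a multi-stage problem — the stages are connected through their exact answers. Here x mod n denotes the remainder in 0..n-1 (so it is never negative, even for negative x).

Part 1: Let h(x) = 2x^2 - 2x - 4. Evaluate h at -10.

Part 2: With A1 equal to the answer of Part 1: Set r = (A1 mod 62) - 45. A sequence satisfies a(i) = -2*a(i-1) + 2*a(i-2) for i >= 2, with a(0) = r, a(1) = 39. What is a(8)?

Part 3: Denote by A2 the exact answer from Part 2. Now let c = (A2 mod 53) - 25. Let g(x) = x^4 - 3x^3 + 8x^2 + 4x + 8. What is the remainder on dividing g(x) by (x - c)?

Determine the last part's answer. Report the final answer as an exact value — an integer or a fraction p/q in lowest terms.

Part 1: 2*(-10)^2 - 2*(-10)^1 - 4 = (200) + (20) + (-4) = 216; answer 216
Part 2: A1 = 216; r = -15; a(2) = -2*(39) + 2*(-15) = -108; iterating: a(2)=-108, a(3)=294, a(4)=-804, a(5)=2196, a(6)=-6000, a(7)=16392, a(8)=-44784; answer -44784
Part 3: A2 = -44784; c = -24; remainder = value at the root: 1*(-24)^4 - 3*(-24)^3 + 8*(-24)^2 + 4*(-24)^1 + 8 = (331776) + (41472) + (4608) + (-96) + (8) = 377768; answer 377768

377768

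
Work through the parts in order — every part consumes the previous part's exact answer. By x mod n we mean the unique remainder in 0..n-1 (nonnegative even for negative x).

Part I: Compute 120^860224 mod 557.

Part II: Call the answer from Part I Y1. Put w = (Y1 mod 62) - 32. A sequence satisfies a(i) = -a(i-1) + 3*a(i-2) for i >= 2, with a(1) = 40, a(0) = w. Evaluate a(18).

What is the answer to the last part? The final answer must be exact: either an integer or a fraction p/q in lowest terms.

-55947088

Part I: squarings mod 557: 120^1=120, 120^2=475, 120^4=40, 120^8=486, 120^16=28, 120^32=227, 120^64=285, 120^128=460, 120^256=497, 120^512=258, 120^1024=281, 120^2048=424, 120^4096=422, 120^8192=401, 120^16384=385, 120^32768=63, 120^65536=70, 120^131072=444, 120^262144=515, 120^524288=93; 120^860224 = 120^64 * 120^8192 * 120^65536 * 120^262144 * 120^524288 = 16 (mod 557); answer 16
Part II: Y1 = 16; w = -16; a(2) = -1*(40) + 3*(-16) = -88; iterating: a(2)=-88, a(3)=208, a(4)=-472, a(5)=1096, a(6)=-2512, a(7)=5800, a(8)=-13336, a(9)=30736, a(10)=-70744, a(11)=162952, a(12)=-375184, a(13)=864040, a(14)=-1989592, a(15)=4581712, a(16)=-10550488, a(17)=24295624, a(18)=-55947088; answer -55947088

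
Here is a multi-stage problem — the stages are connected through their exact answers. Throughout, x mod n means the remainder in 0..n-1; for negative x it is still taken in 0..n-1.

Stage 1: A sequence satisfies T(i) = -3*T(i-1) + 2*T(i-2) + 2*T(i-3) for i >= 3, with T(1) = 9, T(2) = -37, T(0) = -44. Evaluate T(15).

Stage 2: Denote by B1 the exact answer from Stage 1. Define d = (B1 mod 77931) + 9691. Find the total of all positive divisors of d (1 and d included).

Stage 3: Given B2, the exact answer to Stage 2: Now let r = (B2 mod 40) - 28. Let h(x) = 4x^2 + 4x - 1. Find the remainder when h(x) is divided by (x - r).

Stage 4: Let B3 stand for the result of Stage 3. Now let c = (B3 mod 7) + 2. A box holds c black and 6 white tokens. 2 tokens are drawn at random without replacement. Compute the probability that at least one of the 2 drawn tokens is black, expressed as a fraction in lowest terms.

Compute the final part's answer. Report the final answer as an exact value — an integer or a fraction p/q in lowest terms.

Stage 1: T(3) = -3*(-37) + 2*(9) + 2*(-44) = 41; iterating: T(3)=41, T(4)=-179, T(5)=545, T(6)=-1911, T(7)=6465, T(8)=-22127, T(9)=75489, T(10)=-257791, T(11)=880097, T(12)=-3004895, T(13)=10259297, T(14)=-35027487, T(15)=119591265; answer 119591265
Stage 2: B1 = 119591265; d = 54802; 54802 = 2 * 11 * 47 * 53; sigma = (1 + 2) * (1 + 11) * (1 + 47) * (1 + 53) = 3 * 12 * 48 * 54 = 93312; answer 93312
Stage 3: B2 = 93312; r = 4; remainder = value at the root: 4*(4)^2 + 4*(4)^1 - 1 = (64) + (16) + (-1) = 79; answer 79
Stage 4: B3 = 79; c = 4; total draws C(10,2) = 45; complement C(6,2) = 15; favorable 45 - 15 = 30; P = 2/3; answer 2/3

2/3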